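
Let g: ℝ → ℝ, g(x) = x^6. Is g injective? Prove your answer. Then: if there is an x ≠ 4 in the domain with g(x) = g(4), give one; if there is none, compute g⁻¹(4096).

-4

g(4) = 4096 = (−4)^6 = g(−4) (since 6 is even), with 4 ≠ −4. So g is not injective.
For the follow-up, such an x exists: taking x = −4 ∈ ℝ gives g(−4) = 4096 = g(4) with −4 ≠ 4.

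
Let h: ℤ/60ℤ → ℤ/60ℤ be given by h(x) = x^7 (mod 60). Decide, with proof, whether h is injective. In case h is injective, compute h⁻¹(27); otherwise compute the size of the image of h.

h(0) = 0^7 = 0.
h(30): Repeated squaring mod 60: 30^1 ≡ 30, 30^2 ≡ 30² = 900 ≡ 0, 30^4 ≡ 0² = 0. Since 7 = 4 + 2 + 1, 30^7 ≡ 0·0·30: 0·0 = 0, then 0·30 = 0. So 30^7 ≡ 0 (mod 60).
So h(0) = h(30) = 0 while 0 ≠ 30, so h is not injective.
Since h is not injective, we determine |image(h)|. Computing x^7 mod 60 for each x (by repeated squaring, reducing mod 60 at every step), the values h(0), h(1), …, h(59) are: 0, 1, 8, 27, 4, 5, 36, 43, 32, 9, 40, 11, 48, 37, 44, 15, 16, 53, 12, 19, 20, 21, 28, 47, 24, 25, 56, 3, 52, 29, 0, 31, 8, 57, 4, 35, 36, 13, 32, 39, 40, 41, 48, 7, 44, 45, 16, 23, 12, 49, 20, 51, 28, 17, 24, 55, 56, 33, 52, 59.
The distinct values are {0, 1, 3, 4, 5, 7, 8, 9, 11, 12, 13, 15, 16, 17, 19, 20, 21, 23, 24, 25, 27, 28, 29, 31, 32, 33, 35, 36, 37, 39, 40, 41, 43, 44, 45, 47, 48, 49, 51, 52, 53, 55, 56, 57, 59}; there are 45 of them.

45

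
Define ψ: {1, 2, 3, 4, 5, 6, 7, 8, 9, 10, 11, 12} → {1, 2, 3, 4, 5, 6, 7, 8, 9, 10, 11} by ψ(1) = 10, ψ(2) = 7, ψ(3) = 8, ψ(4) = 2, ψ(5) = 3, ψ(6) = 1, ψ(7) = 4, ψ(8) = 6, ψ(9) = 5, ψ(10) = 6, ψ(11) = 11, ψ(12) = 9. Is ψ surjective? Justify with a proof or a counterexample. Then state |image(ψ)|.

11

Every element of the codomain has a preimage: 1 = ψ(6), 2 = ψ(4), 3 = ψ(5), 4 = ψ(7), 5 = ψ(9), 6 = ψ(8), 7 = ψ(2), 8 = ψ(3), 9 = ψ(12), 10 = ψ(1), 11 = ψ(11).
Thus ψ is surjective.
The image of ψ is {1, 2, 3, 4, 5, 6, 7, 8, 9, 10, 11}, which has 11 elements.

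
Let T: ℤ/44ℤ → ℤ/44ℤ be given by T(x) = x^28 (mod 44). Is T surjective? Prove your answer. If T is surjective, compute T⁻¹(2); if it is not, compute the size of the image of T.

T(10): Repeated squaring mod 44: 10^1 ≡ 10, 10^2 ≡ 10² = 100 ≡ 12, 10^4 ≡ 12² = 144 ≡ 12, 10^8 ≡ 12² = 144 ≡ 12, 10^16 ≡ 12² = 144 ≡ 12. Since 28 = 16 + 8 + 4, 10^28 ≡ 12·12·12: 12·12 = 144 ≡ 12, then 12·12 = 144 ≡ 12. So 10^28 ≡ 12 (mod 44).
T(12): Repeated squaring mod 44: 12^1 ≡ 12, 12^2 ≡ 12² = 144 ≡ 12, 12^4 ≡ 12² = 144 ≡ 12, 12^8 ≡ 12² = 144 ≡ 12, 12^16 ≡ 12² = 144 ≡ 12. Since 28 = 16 + 8 + 4, 12^28 ≡ 12·12·12: 12·12 = 144 ≡ 12, then 12·12 = 144 ≡ 12. So 12^28 ≡ 12 (mod 44).
So T(10) = T(12) = 12 while 10 ≠ 12, hence T is not injective.
A non-injective map from the 44-element set ℤ/44ℤ to itself takes at most 43 distinct values, so it cannot be surjective. Thus T is not surjective.
Since T is not surjective, we determine |image(T)|. Computing x^28 mod 44 for each x (by repeated squaring, reducing mod 44 at every step), the values T(0), T(1), …, T(43) are: 0, 1, 36, 5, 20, 37, 4, 9, 16, 25, 12, 33, 12, 25, 16, 9, 4, 37, 20, 5, 36, 1, 0, 1, 36, 5, 20, 37, 4, 9, 16, 25, 12, 33, 12, 25, 16, 9, 4, 37, 20, 5, 36, 1.
The distinct values are {0, 1, 4, 5, 9, 12, 16, 20, 25, 33, 36, 37}; there are 12 of them.

12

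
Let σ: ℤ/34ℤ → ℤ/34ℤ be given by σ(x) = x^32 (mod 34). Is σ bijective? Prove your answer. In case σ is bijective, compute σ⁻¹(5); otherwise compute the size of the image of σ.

4

σ(1) = 1^32 = 1.
σ(3): Repeated squaring mod 34: 3^1 ≡ 3, 3^2 ≡ 3² = 9, 3^4 ≡ 9² = 81 ≡ 13, 3^8 ≡ 13² = 169 ≡ 33, 3^16 ≡ 33² = 1089 ≡ 1, 3^32 ≡ 1² = 1. So 3^32 ≡ 1 (mod 34).
So σ(1) = σ(3) = 1 while 1 ≠ 3, thus σ is not injective, hence not bijective.
Since σ is not bijective, we determine |image(σ)|. Computing x^32 mod 34 for each x (by repeated squaring, reducing mod 34 at every step), the values σ(0), σ(1), …, σ(33) are: 0, 1, 18, 1, 18, 1, 18, 1, 18, 1, 18, 1, 18, 1, 18, 1, 18, 17, 18, 1, 18, 1, 18, 1, 18, 1, 18, 1, 18, 1, 18, 1, 18, 1.
The distinct values are {0, 1, 17, 18}; there are 4 of them.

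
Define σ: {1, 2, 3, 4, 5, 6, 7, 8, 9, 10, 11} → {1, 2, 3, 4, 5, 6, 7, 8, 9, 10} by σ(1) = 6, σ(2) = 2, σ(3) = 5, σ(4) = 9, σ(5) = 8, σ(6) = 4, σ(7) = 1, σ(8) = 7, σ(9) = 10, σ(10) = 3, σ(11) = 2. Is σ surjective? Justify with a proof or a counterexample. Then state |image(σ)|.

Every element of the codomain has a preimage: 1 = σ(7), 2 = σ(2), 3 = σ(10), 4 = σ(6), 5 = σ(3), 6 = σ(1), 7 = σ(8), 8 = σ(5), 9 = σ(4), 10 = σ(9).
So σ is surjective.
The image of σ is {1, 2, 3, 4, 5, 6, 7, 8, 9, 10}, which has 10 elements.

10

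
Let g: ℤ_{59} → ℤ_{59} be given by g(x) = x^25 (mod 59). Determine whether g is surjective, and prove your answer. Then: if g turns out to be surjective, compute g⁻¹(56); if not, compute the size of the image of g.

Since 59 is prime, the nonzero elements of ℤ_{59} form a cyclic group of order 58.
As gcd(25, 58) = 1, raising to the 25th power is a bijection on this group: if u^25 ≡ v^25 then (uv^{−1})^25 = 1, and the only element of order dividing gcd(25, 58) = 1 is 1, so u = v.
With g(0) = 0 this makes g injective on all of ℤ_{59}, hence bijective (finite equal-size domain and codomain). In particular g is surjective.
Since g is surjective, we find the preimage of 56. The inverse of x ↦ x^25 on (ℤ_{59})^× is x ↦ x^7, because 25·7 = 175 = 3·58 + 1 ≡ 1 (mod 58) and x^{58} = 1 for x ≠ 0 (Fermat). So g⁻¹(56) = 56^7 mod 59.
Repeated squaring mod 59: 56^1 ≡ 56, 56^2 ≡ 56² = 3136 ≡ 9, 56^4 ≡ 9² = 81 ≡ 22. Since 7 = 4 + 2 + 1, 56^7 ≡ 22·9·56: 22·9 = 198 ≡ 21, then 21·56 = 1176 ≡ 55. So 56^7 ≡ 55 (mod 59).
Hence g⁻¹(56) = 55.

55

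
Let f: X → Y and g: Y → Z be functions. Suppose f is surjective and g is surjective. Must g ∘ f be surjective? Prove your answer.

Let c ∈ Z. Since g is surjective, there is b ∈ Y with g(b) = c. Since f is surjective, there is a ∈ X with f(a) = b.
Then (g ∘ f)(a) = g(b) = c. Thus g ∘ f is surjective.

surjective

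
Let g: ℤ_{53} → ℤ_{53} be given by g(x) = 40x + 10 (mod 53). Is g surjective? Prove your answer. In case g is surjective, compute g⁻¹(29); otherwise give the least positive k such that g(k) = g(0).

Since gcd(40, 53) = 1, 40 is invertible modulo 53. Euclid's algorithm: 53 = 1·40 + 13, 40 = 3·13 + 1; back-substituting gives 1 = 4·40 − 3·53, so 40⁻¹ ≡ 4 (mod 53).
Then y ↦ 4(y − 10) is a two-sided inverse to g, so every y ∈ ℤ_{53} has a preimage.
Therefore g is surjective.
Since g is surjective, we compute g⁻¹(29): solve 40x + 10 ≡ 29 (mod 53), i.e. 40x ≡ 19 (mod 53).
Multiplying by 40⁻¹ = 4 gives x ≡ 4·19 = 76 = 1·53 + 23 ≡ 23 (mod 53).
Check: g(23) = 40·23 + 10 = 930 = 17·53 + 29 ≡ 29 (mod 53).

23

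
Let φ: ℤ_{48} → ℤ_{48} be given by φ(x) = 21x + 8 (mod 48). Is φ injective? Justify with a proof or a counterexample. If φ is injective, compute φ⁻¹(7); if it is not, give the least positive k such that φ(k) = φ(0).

16

By definition, injectivity means: for all x_1, x_2 in the domain, φ(x_1) = φ(x_2) implies x_1 = x_2.
We have gcd(21, 48) = 3 > 1. Taking x_1 = 0 and x_2 = 16: φ(0) = 8 and φ(16) = 21·16 + 8 = 344 ≡ 8 (mod 48).
So φ(0) = φ(16) while 0 ≠ 16, so φ is not injective.
Since φ is not injective, we find the least positive k with φ(k) = φ(0): this means 21k ≡ 0 (mod 48), i.e. 48 ∣ 21k. Since gcd(21, 48) = 3, dividing through by 3 this holds exactly when 16 ∣ 7k, and as gcd(7, 16) = 1, exactly when 16 ∣ k.
The smallest positive such k is 16.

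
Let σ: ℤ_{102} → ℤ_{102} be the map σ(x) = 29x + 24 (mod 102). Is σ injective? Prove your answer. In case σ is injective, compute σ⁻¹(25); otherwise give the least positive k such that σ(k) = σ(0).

95

By definition, σ is injective when σ(u) = σ(v) forces u = v.
Suppose σ(u) = σ(v) in ℤ_{102}. Then 29u + 24 ≡ 29v + 24 (mod 102), therefore 29(u − v) ≡ 0 (mod 102).
Since gcd(29, 102) = 1, 29 is invertible modulo 102, so u − v ≡ 0 (mod 102), i.e. u = v.
Hence σ is injective.
We now compute 29⁻¹ mod 102 explicitly. Euclid's algorithm: 102 = 3·29 + 15, 29 = 1·15 + 14, 15 = 1·14 + 1; back-substituting gives 1 = 95·29 − 27·102, so 29⁻¹ ≡ 95 (mod 102).
Since σ is injective, we compute σ⁻¹(25): solve 29x + 24 ≡ 25 (mod 102), i.e. 29x ≡ 1 (mod 102).
Multiplying by 29⁻¹ = 95 gives x ≡ 95·1 = 95 ≡ 95 (mod 102).
Check: σ(95) = 29·95 + 24 = 2779 = 27·102 + 25 ≡ 25 (mod 102).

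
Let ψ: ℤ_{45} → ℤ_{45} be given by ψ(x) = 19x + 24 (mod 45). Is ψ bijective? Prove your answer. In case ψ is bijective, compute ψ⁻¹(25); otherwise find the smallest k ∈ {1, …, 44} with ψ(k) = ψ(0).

19

Suppose ψ(x_1) = ψ(x_2) in ℤ_{45}. Then 19x_1 + 24 ≡ 19x_2 + 24 (mod 45), hence 19(x_1 − x_2) ≡ 0 (mod 45).
Since gcd(19, 45) = 1, 19 is invertible modulo 45, thus x_1 − x_2 ≡ 0 (mod 45), i.e. x_1 = x_2.
We now compute 19⁻¹ mod 45 explicitly. Euclid's algorithm: 45 = 2·19 + 7, 19 = 2·7 + 5, 7 = 1·5 + 2, 5 = 2·2 + 1; back-substituting gives 1 = 19·19 − 8·45, so 19⁻¹ ≡ 19 (mod 45).
For any y ∈ ℤ_{45}, x = 19(y − 24) mod 45 satisfies ψ(x) = 19·19(y − 24) + 24 ≡ y (since 19·19 ≡ 1 mod 45). So every y has a preimage.
Thus ψ is bijective.
Since ψ is bijective, we find ψ⁻¹(25): we need 19x ≡ 25 − 24 ≡ 1 (mod 45). Using 19⁻¹ = 19: x ≡ 19·1 = 19, so x = 19.
Check: ψ(19) = 19·19 + 24 = 385 = 8·45 + 25 ≡ 25 (mod 45).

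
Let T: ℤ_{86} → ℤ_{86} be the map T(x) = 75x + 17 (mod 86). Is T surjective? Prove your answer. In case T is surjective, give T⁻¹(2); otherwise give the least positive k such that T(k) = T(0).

17

Since gcd(75, 86) = 1, 75 is invertible modulo 86. Euclid's algorithm: 86 = 1·75 + 11, 75 = 6·11 + 9, 11 = 1·9 + 2, 9 = 4·2 + 1; back-substituting gives 1 = 39·75 − 34·86, so 75⁻¹ ≡ 39 (mod 86).
Then y ↦ 39(y − 17) is a two-sided inverse to T, so every y ∈ ℤ_{86} has a preimage.
Hence T is surjective.
Since T is surjective, we find T⁻¹(2): we need 75x ≡ 2 − 17 ≡ 71 (mod 86). Using 75⁻¹ = 39: x ≡ 39·71 = 2769 = 32·86 + 17, so x = 17.
Check: T(17) = 75·17 + 17 = 1292 = 15·86 + 2 ≡ 2 (mod 86).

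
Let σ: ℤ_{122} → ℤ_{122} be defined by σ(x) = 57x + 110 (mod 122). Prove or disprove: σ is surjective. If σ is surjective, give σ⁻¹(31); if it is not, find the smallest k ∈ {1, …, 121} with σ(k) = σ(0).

35

Since gcd(57, 122) = 1, 57 is invertible modulo 122. Euclid's algorithm: 122 = 2·57 + 8, 57 = 7·8 + 1; back-substituting gives 1 = 15·57 − 7·122, so 57⁻¹ ≡ 15 (mod 122).
Then y ↦ 15(y − 110) is a two-sided inverse to σ, so every y ∈ ℤ_{122} has a preimage.
Thus σ is surjective.
Since σ is surjective, we find σ⁻¹(31): we need 57x ≡ 31 − 110 ≡ 43 (mod 122). Using 57⁻¹ = 15: x ≡ 15·43 = 645 = 5·122 + 35, so x = 35.
Check: σ(35) = 57·35 + 110 = 2105 = 17·122 + 31 ≡ 31 (mod 122).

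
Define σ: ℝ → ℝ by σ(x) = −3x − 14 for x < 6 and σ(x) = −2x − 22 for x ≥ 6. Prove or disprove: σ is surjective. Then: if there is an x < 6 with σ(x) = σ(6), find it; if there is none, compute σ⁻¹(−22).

8/3

Both pieces are strictly decreasing (slopes −3 and −2), so each is injective on its own interval.
The left piece maps (−∞, 6) onto (−32, ∞); the right piece maps [6, ∞) onto (−∞, −34].
The union (−32, ∞) ∪ (−∞, −34] omits the interval between −32 and −34; in particular −32 has no preimage. So σ is not surjective.
Because the two images are disjoint, no x < 6 has σ(x) = σ(6), so we compute σ⁻¹(−22): −22 lies in (−32, ∞), so solve −3x − 14 = −22: x = (−22 + 14)/(−3) = 8/3.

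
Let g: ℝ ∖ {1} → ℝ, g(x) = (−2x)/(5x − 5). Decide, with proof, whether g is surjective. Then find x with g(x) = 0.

0

If g(x) = −2/5, cross-multiplying gives 5(−2x) = −2(5x − 5), which simplifies to 0 = 10 — false.  So −2/5 has no preimage and g is not surjective.
Solving g(x) = 0: cross-multiplying gives −2x = 0(5x − 5), which rearranges to −2x = 0, so x = 0.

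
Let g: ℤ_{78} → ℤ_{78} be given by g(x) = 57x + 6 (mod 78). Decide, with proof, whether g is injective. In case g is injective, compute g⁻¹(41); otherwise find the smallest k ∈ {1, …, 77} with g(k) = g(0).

We have gcd(57, 78) = 3 > 1. Taking x_1 = 0 and x_2 = 26: g(0) = 6 and g(26) = 57·26 + 6 = 1488 ≡ 6 (mod 78).
So g(0) = g(26) while 0 ≠ 26, thus g is not injective.
Since g is not injective, we find the least positive k with g(k) = g(0): this means 57k ≡ 0 (mod 78), i.e. 78 ∣ 57k. Since gcd(57, 78) = 3, dividing through by 3 this holds exactly when 26 ∣ 19k, and as gcd(19, 26) = 1, exactly when 26 ∣ k.
The smallest positive such k is 26.

26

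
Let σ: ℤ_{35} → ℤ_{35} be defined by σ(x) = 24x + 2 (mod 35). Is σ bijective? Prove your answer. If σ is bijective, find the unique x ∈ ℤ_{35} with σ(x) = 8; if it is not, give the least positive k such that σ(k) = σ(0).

9

Recall that σ is injective if σ(s) = σ(t) implies s = t.
If σ(s) = σ(t), then 24s ≡ 24t (mod 35). Because gcd(24, 35) = 1, we may cancel 24 to get s ≡ t (mod 35).
We now compute 24⁻¹ mod 35 explicitly. Euclid's algorithm: 35 = 1·24 + 11, 24 = 2·11 + 2, 11 = 5·2 + 1; back-substituting gives 1 = 19·24 − 13·35, so 24⁻¹ ≡ 19 (mod 35).
For any y ∈ ℤ_{35}, x = 19(y − 2) mod 35 satisfies σ(x) = 24·19(y − 2) + 2 ≡ y (since 24·19 ≡ 1 mod 35). So every y has a preimage.
Therefore σ is bijective.
Since σ is bijective, we compute σ⁻¹(8): solve 24x + 2 ≡ 8 (mod 35), i.e. 24x ≡ 6 (mod 35).
Multiplying by 24⁻¹ = 19 gives x ≡ 19·6 = 114 = 3·35 + 9 ≡ 9 (mod 35).
Check: σ(9) = 24·9 + 2 = 218 = 6·35 + 8 ≡ 8 (mod 35).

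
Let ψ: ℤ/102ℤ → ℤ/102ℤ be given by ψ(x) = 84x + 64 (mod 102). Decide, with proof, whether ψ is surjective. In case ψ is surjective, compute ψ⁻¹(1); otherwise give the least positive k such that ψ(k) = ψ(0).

Since gcd(84, 102) = 6, we have 84x ≡ 0 (mod 6) for all x, so ψ(x) ≡ 4 (mod 6).
But 0 ≢ 4 (mod 6), so 0 ∈ ℤ/102ℤ has no preimage. So ψ is not surjective.
Since ψ is not surjective, we find the least positive k with ψ(k) = ψ(0): this means 84k ≡ 0 (mod 102), i.e. 102 ∣ 84k. Since gcd(84, 102) = 6, dividing through by 6 this holds exactly when 17 ∣ 14k, and as gcd(14, 17) = 1, exactly when 17 ∣ k.
The smallest positive such k is 17.

17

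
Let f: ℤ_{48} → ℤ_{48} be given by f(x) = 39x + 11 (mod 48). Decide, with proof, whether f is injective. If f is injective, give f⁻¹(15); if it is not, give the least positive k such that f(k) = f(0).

Recall that injectivity means: for all x_1, x_2 in the domain, f(x_1) = f(x_2) implies x_1 = x_2.
We have gcd(39, 48) = 3 > 1. Taking x_1 = 0 and x_2 = 16: f(0) = 11 and f(16) = 39·16 + 11 = 635 ≡ 11 (mod 48).
So f(0) = f(16) while 0 ≠ 16, thus f is not injective.
Since f is not injective, we find the least positive k with f(k) = f(0): this means 39k ≡ 0 (mod 48), i.e. 48 ∣ 39k. Since gcd(39, 48) = 3, dividing through by 3 this holds exactly when 16 ∣ 13k, and as gcd(13, 16) = 1, exactly when 16 ∣ k.
The smallest positive such k is 16.

16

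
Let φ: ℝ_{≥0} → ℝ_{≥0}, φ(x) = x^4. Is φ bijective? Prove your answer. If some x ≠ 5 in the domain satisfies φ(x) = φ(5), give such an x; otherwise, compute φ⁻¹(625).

On ℝ_{≥0}, x ↦ x^4 is strictly increasing (injective) and for any y ∈ ℝ_{≥0} the 4th root y^{1/4} lies in ℝ_{≥0} (surjective). So φ is bijective.
Since x ↦ x^4 is strictly increasing on ℝ_{≥0}, it is injective there, so no x ≠ 5 in the domain has φ(x) = φ(5). We therefore compute φ⁻¹(625) = 625^{1/4} = 5 (indeed 5^4 = 625).

5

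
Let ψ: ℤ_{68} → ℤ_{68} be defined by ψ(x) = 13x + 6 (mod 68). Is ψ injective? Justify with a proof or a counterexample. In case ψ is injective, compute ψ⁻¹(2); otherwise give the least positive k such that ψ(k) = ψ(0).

Recall that ψ is injective if ψ(x_1) = ψ(x_2) implies x_1 = x_2.
If ψ(x_1) = ψ(x_2), then 13x_1 ≡ 13x_2 (mod 68). Because gcd(13, 68) = 1, we may cancel 13 to get x_1 ≡ x_2 (mod 68).
Hence ψ is injective.
We now compute 13⁻¹ mod 68 explicitly. Euclid's algorithm: 68 = 5·13 + 3, 13 = 4·3 + 1; back-substituting gives 1 = 21·13 − 4·68, so 13⁻¹ ≡ 21 (mod 68).
Since ψ is injective, we find ψ⁻¹(2): we need 13x ≡ 2 − 6 ≡ 64 (mod 68). Using 13⁻¹ = 21: x ≡ 21·64 = 1344 = 19·68 + 52, so x = 52.
Check: ψ(52) = 13·52 + 6 = 682 = 10·68 + 2 ≡ 2 (mod 68).

52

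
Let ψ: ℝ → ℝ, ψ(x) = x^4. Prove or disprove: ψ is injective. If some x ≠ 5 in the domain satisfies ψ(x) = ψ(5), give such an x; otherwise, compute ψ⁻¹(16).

ψ(5) = 625 = (−5)^4 = ψ(−5) (since 4 is even), with 5 ≠ −5. So ψ is not injective.
For the follow-up, such an x exists: taking x = −5 ∈ ℝ gives ψ(−5) = 625 = ψ(5) with −5 ≠ 5.

-5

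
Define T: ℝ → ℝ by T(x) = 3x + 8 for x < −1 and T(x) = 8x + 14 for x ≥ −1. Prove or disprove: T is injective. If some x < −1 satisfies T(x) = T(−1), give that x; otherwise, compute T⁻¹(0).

Both pieces are strictly increasing (slopes 3 and 8), so each is injective on its own interval.
The left piece maps (−∞, −1) onto (−∞, 5); the right piece maps [−1, ∞) onto [6, ∞).
These images are disjoint, so no value is attained by both pieces. So T is injective.
Because the two images are disjoint, no x < −1 has T(x) = T(−1), so we compute T⁻¹(0): 0 lies in (−∞, 5), so solve 3x + 8 = 0: x = (0 − 8)/3 = −8/3.

-8/3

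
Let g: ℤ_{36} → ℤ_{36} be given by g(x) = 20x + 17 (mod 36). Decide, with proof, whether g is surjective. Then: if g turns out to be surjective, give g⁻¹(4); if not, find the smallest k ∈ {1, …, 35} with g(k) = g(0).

Recall that g is surjective if every y in the codomain equals g(x) for some x in the domain.
Since gcd(20, 36) = 4, we have 20x ≡ 0 (mod 4) for all x, so g(x) ≡ 1 (mod 4).
But 0 ≢ 1 (mod 4), so 0 ∈ ℤ_{36} has no preimage. Thus g is not surjective.
Since g is not surjective, we find the least positive k with g(k) = g(0): this means 20k ≡ 0 (mod 36), i.e. 36 ∣ 20k. Since gcd(20, 36) = 4, dividing through by 4 this holds exactly when 9 ∣ 5k, and as gcd(5, 9) = 1, exactly when 9 ∣ k.
The smallest positive such k is 9.

9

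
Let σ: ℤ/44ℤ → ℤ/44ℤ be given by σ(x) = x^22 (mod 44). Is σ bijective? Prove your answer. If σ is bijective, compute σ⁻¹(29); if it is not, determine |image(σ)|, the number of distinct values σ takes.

σ(10): Repeated squaring mod 44: 10^1 ≡ 10, 10^2 ≡ 10² = 100 ≡ 12, 10^4 ≡ 12² = 144 ≡ 12, 10^8 ≡ 12² = 144 ≡ 12, 10^16 ≡ 12² = 144 ≡ 12. Since 22 = 16 + 4 + 2, 10^22 ≡ 12·12·12: 12·12 = 144 ≡ 12, then 12·12 = 144 ≡ 12. So 10^22 ≡ 12 (mod 44).
σ(12): Repeated squaring mod 44: 12^1 ≡ 12, 12^2 ≡ 12² = 144 ≡ 12, 12^4 ≡ 12² = 144 ≡ 12, 12^8 ≡ 12² = 144 ≡ 12, 12^16 ≡ 12² = 144 ≡ 12. Since 22 = 16 + 4 + 2, 12^22 ≡ 12·12·12: 12·12 = 144 ≡ 12, then 12·12 = 144 ≡ 12. So 12^22 ≡ 12 (mod 44).
So σ(10) = σ(12) = 12 while 10 ≠ 12, therefore σ is not injective, hence not bijective.
Since σ is not bijective, we determine |image(σ)|. Computing x^22 mod 44 for each x (by repeated squaring, reducing mod 44 at every step), the values σ(0), σ(1), …, σ(43) are: 0, 1, 4, 9, 16, 25, 36, 5, 20, 37, 12, 33, 12, 37, 20, 5, 36, 25, 16, 9, 4, 1, 0, 1, 4, 9, 16, 25, 36, 5, 20, 37, 12, 33, 12, 37, 20, 5, 36, 25, 16, 9, 4, 1.
The distinct values are {0, 1, 4, 5, 9, 12, 16, 20, 25, 33, 36, 37}; there are 12 of them.

12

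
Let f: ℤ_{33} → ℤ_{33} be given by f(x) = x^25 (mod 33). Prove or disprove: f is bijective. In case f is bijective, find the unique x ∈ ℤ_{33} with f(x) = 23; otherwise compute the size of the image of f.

9

f(1) = 1^25 = 1.
f(4): Repeated squaring mod 33: 4^1 ≡ 4, 4^2 ≡ 4² = 16, 4^4 ≡ 16² = 256 ≡ 25, 4^8 ≡ 25² = 625 ≡ 31, 4^16 ≡ 31² = 961 ≡ 4. Since 25 = 16 + 8 + 1, 4^25 ≡ 4·31·4: 4·31 = 124 ≡ 25, then 25·4 = 100 ≡ 1. So 4^25 ≡ 1 (mod 33).
So f(1) = f(4) = 1 while 1 ≠ 4, hence f is not injective, hence not bijective.
Since f is not bijective, we determine |image(f)|. Computing x^25 mod 33 for each x (by repeated squaring, reducing mod 33 at every step), the values f(0), f(1), …, f(32) are: 0, 1, 32, 12, 1, 23, 21, 10, 32, 12, 10, 11, 12, 10, 23, 12, 1, 32, 21, 10, 23, 21, 22, 23, 21, 1, 23, 12, 10, 32, 21, 1, 32.
The distinct values are {0, 1, 10, 11, 12, 21, 22, 23, 32}; there are 9 of them.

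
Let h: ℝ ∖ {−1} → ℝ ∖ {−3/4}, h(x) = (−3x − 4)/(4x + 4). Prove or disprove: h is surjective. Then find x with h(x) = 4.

-20/19

For any y ≠ −3/4, solving y(4x + 4) = −3x − 4 for x gives a well-defined x ≠ −1. So h is surjective.
Solving h(x) = 4: cross-multiplying gives −3x − 4 = 4(4x + 4), which rearranges to −19x = 20, so x = −20/19.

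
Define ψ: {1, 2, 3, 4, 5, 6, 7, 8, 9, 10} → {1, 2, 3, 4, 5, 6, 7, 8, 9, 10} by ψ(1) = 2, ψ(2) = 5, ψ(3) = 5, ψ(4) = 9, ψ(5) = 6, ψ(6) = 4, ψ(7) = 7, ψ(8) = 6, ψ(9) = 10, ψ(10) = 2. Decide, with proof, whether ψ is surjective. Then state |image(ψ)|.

No element maps to 1, so ψ is not surjective.
The image of ψ is {2, 4, 5, 6, 7, 9, 10}, which has 7 elements.

7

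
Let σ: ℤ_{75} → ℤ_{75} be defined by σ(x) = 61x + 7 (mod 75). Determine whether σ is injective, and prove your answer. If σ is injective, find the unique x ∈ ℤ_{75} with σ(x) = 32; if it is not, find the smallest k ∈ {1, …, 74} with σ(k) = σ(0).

25

If σ(u) = σ(v), then 61u ≡ 61v (mod 75). Because gcd(61, 75) = 1, we may cancel 61 to get u ≡ v (mod 75).
Hence σ is injective.
We now compute 61⁻¹ mod 75 explicitly. Euclid's algorithm: 75 = 1·61 + 14, 61 = 4·14 + 5, 14 = 2·5 + 4, 5 = 1·4 + 1; back-substituting gives 1 = 16·61 − 13·75, so 61⁻¹ ≡ 16 (mod 75).
Since σ is injective, we find σ⁻¹(32): we need 61x ≡ 32 − 7 ≡ 25 (mod 75). Using 61⁻¹ = 16: x ≡ 16·25 = 400 = 5·75 + 25, so x = 25.
Check: σ(25) = 61·25 + 7 = 1532 = 20·75 + 32 ≡ 32 (mod 75).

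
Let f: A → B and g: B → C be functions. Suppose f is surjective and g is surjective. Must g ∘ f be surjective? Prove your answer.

Let c ∈ C. Since g is surjective, there is b ∈ B with g(b) = c. Since f is surjective, there is a ∈ A with f(a) = b.
Then (g ∘ f)(a) = g(b) = c. Therefore g ∘ f is surjective.

surjective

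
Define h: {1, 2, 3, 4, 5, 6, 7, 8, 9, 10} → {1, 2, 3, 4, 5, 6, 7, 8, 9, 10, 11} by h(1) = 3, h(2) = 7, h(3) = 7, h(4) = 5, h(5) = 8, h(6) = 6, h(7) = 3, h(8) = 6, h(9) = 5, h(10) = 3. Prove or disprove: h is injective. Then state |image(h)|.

5

h(2) = 7 = h(3) with 2 ≠ 3, so h is not injective.
The image of h is {3, 5, 6, 7, 8}, which has 5 elements.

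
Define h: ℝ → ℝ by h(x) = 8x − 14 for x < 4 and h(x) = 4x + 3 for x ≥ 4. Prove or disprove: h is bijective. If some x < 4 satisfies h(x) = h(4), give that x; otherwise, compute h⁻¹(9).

Both pieces are strictly increasing (slopes 8 and 4), so each is injective on its own interval.
The left piece maps (−∞, 4) onto (−∞, 18); the right piece maps [4, ∞) onto [19, ∞).
The images leave a gap (18 has no preimage), so h is not surjective, hence not bijective.
Because the two images are disjoint, no x < 4 has h(x) = h(4), so we compute h⁻¹(9): 9 lies in (−∞, 18), so solve 8x − 14 = 9: x = (9 + 14)/8 = 23/8.

23/8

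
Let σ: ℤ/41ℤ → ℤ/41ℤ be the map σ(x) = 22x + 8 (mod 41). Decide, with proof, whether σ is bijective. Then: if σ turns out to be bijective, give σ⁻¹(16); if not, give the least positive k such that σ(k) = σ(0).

19

If σ(s) = σ(t), then 22s ≡ 22t (mod 41). Because gcd(22, 41) = 1, we may cancel 22 to get s ≡ t (mod 41).
We now compute 22⁻¹ mod 41 explicitly. Euclid's algorithm: 41 = 1·22 + 19, 22 = 1·19 + 3, 19 = 6·3 + 1; back-substituting gives 1 = 28·22 − 15·41, so 22⁻¹ ≡ 28 (mod 41).
For any y ∈ ℤ/41ℤ, x = 28(y − 8) mod 41 satisfies σ(x) = 22·28(y − 8) + 8 ≡ y (since 22·28 ≡ 1 mod 41). So every y has a preimage.
Therefore σ is bijective.
Since σ is bijective, we compute σ⁻¹(16): solve 22x + 8 ≡ 16 (mod 41), i.e. 22x ≡ 8 (mod 41).
Multiplying by 22⁻¹ = 28 gives x ≡ 28·8 = 224 = 5·41 + 19 ≡ 19 (mod 41).
Check: σ(19) = 22·19 + 8 = 426 = 10·41 + 16 ≡ 16 (mod 41).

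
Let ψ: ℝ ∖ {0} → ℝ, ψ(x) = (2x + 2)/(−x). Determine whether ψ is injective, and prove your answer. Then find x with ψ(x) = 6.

-1/4

Suppose ψ(s) = ψ(t). Cross-multiplying: (2s + 2)(−t) = (2t + 2)(−s).
Expanding both sides and cancelling the symmetric terms leaves 2·(s − t) = 0. Since 2 ≠ 0, s = t. Therefore ψ is injective.
Solving ψ(x) = 6: cross-multiplying gives 2x + 2 = 6(−x), which rearranges to 8x = −2, so x = −1/4.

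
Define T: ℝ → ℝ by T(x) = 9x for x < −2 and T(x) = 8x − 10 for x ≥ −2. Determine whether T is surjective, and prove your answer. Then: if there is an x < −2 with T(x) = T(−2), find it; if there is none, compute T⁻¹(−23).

Both pieces are strictly increasing (slopes 9 and 8), so each is injective on its own interval.
The left piece maps (−∞, −2) onto (−∞, −18); the right piece maps [−2, ∞) onto [−26, ∞).
The union (−∞, −18) ∪ [−26, ∞) covers ℝ, so T is surjective.
For the follow-up: the images overlap, so an x < −2 with T(x) = T(−2) exists. T(−2) = −26; solving 9x = −26 for x < −2 gives x = (−26 − 0)/9 = −26/9.

-26/9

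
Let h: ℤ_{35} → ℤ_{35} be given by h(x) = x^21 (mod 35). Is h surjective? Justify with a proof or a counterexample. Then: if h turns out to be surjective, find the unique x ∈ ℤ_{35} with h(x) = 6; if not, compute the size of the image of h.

15

h(4): Repeated squaring mod 35: 4^1 ≡ 4, 4^2 ≡ 4² = 16, 4^4 ≡ 16² = 256 ≡ 11, 4^8 ≡ 11² = 121 ≡ 16, 4^16 ≡ 16² = 256 ≡ 11. Since 21 = 16 + 4 + 1, 4^21 ≡ 11·11·4: 11·11 = 121 ≡ 16, then 16·4 = 64 ≡ 29. So 4^21 ≡ 29 (mod 35).
h(9): Repeated squaring mod 35: 9^1 ≡ 9, 9^2 ≡ 9² = 81 ≡ 11, 9^4 ≡ 11² = 121 ≡ 16, 9^8 ≡ 16² = 256 ≡ 11, 9^16 ≡ 11² = 121 ≡ 16. Since 21 = 16 + 4 + 1, 9^21 ≡ 16·16·9: 16·16 = 256 ≡ 11, then 11·9 = 99 ≡ 29. So 9^21 ≡ 29 (mod 35).
So h(4) = h(9) = 29 while 4 ≠ 9, thus h is not injective.
A non-injective map from the 35-element set ℤ_{35} to itself takes at most 34 distinct values, so it cannot be surjective. Hence h is not surjective.
Since h is not surjective, we determine |image(h)|. Computing x^21 mod 35 for each x (by repeated squaring, reducing mod 35 at every step), the values h(0), h(1), …, h(34) are: 0, 1, 22, 13, 29, 20, 6, 7, 8, 29, 20, 1, 27, 13, 14, 15, 1, 27, 8, 34, 20, 21, 22, 8, 34, 15, 6, 27, 28, 29, 15, 6, 22, 13, 34.
The distinct values are {0, 1, 6, 7, 8, 13, 14, 15, 20, 21, 22, 27, 28, 29, 34}; there are 15 of them.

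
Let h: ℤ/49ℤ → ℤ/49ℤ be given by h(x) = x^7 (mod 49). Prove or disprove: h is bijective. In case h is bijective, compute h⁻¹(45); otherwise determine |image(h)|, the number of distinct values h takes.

7

h(0) = 0^7 = 0.
h(7): Repeated squaring mod 49: 7^1 ≡ 7, 7^2 ≡ 7² = 49 ≡ 0, 7^4 ≡ 0² = 0. Since 7 = 4 + 2 + 1, 7^7 ≡ 0·0·7: 0·0 = 0, then 0·7 = 0. So 7^7 ≡ 0 (mod 49).
So h(0) = h(7) = 0 while 0 ≠ 7, therefore h is not injective, hence not bijective.
Since h is not bijective, we determine |image(h)|. Computing x^7 mod 49 for each x (by repeated squaring, reducing mod 49 at every step), the values h(0), h(1), …, h(48) are: 0, 1, 30, 31, 18, 19, 48, 0, 1, 30, 31, 18, 19, 48, 0, 1, 30, 31, 18, 19, 48, 0, 1, 30, 31, 18, 19, 48, 0, 1, 30, 31, 18, 19, 48, 0, 1, 30, 31, 18, 19, 48, 0, 1, 30, 31, 18, 19, 48.
The distinct values are {0, 1, 18, 19, 30, 31, 48}; there are 7 of them.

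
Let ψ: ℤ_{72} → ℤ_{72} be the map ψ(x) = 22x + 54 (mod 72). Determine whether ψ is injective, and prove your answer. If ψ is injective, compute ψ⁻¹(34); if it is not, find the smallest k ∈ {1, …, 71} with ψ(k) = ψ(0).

36

We have gcd(22, 72) = 2 > 1. Taking s = 0 and t = 36: ψ(0) = 54 and ψ(36) = 22·36 + 54 = 846 ≡ 54 (mod 72).
So ψ(0) = ψ(36) while 0 ≠ 36, so ψ is not injective.
Since ψ is not injective, we find the least positive k with ψ(k) = ψ(0): this means 22k ≡ 0 (mod 72), i.e. 72 ∣ 22k. Since gcd(22, 72) = 2, dividing through by 2 this holds exactly when 36 ∣ 11k, and as gcd(11, 36) = 1, exactly when 36 ∣ k.
The smallest positive such k is 36.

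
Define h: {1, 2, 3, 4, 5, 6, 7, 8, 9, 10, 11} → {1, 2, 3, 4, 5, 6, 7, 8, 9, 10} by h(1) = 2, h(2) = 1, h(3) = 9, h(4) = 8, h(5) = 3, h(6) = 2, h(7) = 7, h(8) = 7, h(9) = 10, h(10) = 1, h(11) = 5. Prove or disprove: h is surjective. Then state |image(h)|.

No element maps to 4, so h is not surjective.
The image of h is {1, 2, 3, 5, 7, 8, 9, 10}, which has 8 elements.

8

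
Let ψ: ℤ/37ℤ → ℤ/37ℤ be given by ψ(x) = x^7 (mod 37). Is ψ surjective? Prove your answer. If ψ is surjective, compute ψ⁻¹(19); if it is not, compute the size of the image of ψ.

Since 37 is prime, the nonzero elements of ℤ/37ℤ form a cyclic group of order 36.
As gcd(7, 36) = 1, raising to the 7th power is a bijection on this group: if x_1^7 ≡ x_2^7 then (x_1x_2^{−1})^7 = 1, and the only element of order dividing gcd(7, 36) = 1 is 1, so x_1 = x_2.
With ψ(0) = 0 this makes ψ injective on all of ℤ/37ℤ, hence bijective (finite equal-size domain and codomain). In particular ψ is surjective.
Since ψ is surjective, we find the preimage of 19. The inverse of x ↦ x^7 on (ℤ/37ℤ)^× is x ↦ x^31, because 7·31 = 217 = 6·36 + 1 ≡ 1 (mod 36) and x^{36} = 1 for x ≠ 0 (Fermat). So ψ⁻¹(19) = 19^31 mod 37.
Repeated squaring mod 37: 19^1 ≡ 19, 19^2 ≡ 19² = 361 ≡ 28, 19^4 ≡ 28² = 784 ≡ 7, 19^8 ≡ 7² = 49 ≡ 12, 19^16 ≡ 12² = 144 ≡ 33. Since 31 = 16 + 8 + 4 + 2 + 1, 19^31 ≡ 33·12·7·28·19: 33·12 = 396 ≡ 26, then 26·7 = 182 ≡ 34, then 34·28 = 952 ≡ 27, then 27·19 = 513 ≡ 32. So 19^31 ≡ 32 (mod 37).
Hence ψ⁻¹(19) = 32.

32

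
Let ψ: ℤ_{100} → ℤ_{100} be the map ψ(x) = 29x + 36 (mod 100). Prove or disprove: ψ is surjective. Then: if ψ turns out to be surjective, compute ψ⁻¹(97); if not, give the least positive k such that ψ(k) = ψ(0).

Since gcd(29, 100) = 1, 29 is invertible modulo 100. Euclid's algorithm: 100 = 3·29 + 13, 29 = 2·13 + 3, 13 = 4·3 + 1; back-substituting gives 1 = 69·29 − 20·100, so 29⁻¹ ≡ 69 (mod 100).
Then y ↦ 69(y − 36) is a two-sided inverse to ψ, so every y ∈ ℤ_{100} has a preimage.
Therefore ψ is surjective.
Since ψ is surjective, we find ψ⁻¹(97): we need 29x ≡ 97 − 36 ≡ 61 (mod 100). Using 29⁻¹ = 69: x ≡ 69·61 = 4209 = 42·100 + 9, so x = 9.
Check: ψ(9) = 29·9 + 36 = 297 = 2·100 + 97 ≡ 97 (mod 100).

9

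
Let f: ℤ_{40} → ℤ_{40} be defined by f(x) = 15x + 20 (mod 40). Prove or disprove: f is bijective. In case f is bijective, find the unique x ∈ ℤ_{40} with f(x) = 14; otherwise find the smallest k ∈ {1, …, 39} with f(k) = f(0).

We have gcd(15, 40) = 5 > 1. Taking u = 0 and v = 8: f(0) = 20 and f(8) = 15·8 + 20 = 140 ≡ 20 (mod 40).
So f(0) = f(8) while 0 ≠ 8, hence f is not injective, hence not bijective.
Since f is not bijective, we find the least positive k with f(k) = f(0): this means 15k ≡ 0 (mod 40), i.e. 40 ∣ 15k. Since gcd(15, 40) = 5, dividing through by 5 this holds exactly when 8 ∣ 3k, and as gcd(3, 8) = 1, exactly when 8 ∣ k.
The smallest positive such k is 8.

8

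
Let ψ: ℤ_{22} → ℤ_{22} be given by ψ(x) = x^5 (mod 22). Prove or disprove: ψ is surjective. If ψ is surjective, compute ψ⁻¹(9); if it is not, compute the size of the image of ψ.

6

ψ(1) = 1^5 = 1.
ψ(3): Repeated squaring mod 22: 3^1 ≡ 3, 3^2 ≡ 3² = 9, 3^4 ≡ 9² = 81 ≡ 15. Since 5 = 4 + 1, 3^5 ≡ 15·3: 15·3 = 45 ≡ 1. So 3^5 ≡ 1 (mod 22).
So ψ(1) = ψ(3) = 1 while 1 ≠ 3, therefore ψ is not injective.
A non-injective map from the 22-element set ℤ_{22} to itself takes at most 21 distinct values, so it cannot be surjective. Hence ψ is not surjective.
Since ψ is not surjective, we determine |image(ψ)|. Computing x^5 mod 22 for each x (by repeated squaring, reducing mod 22 at every step), the values ψ(0), ψ(1), …, ψ(21) are: 0, 1, 10, 1, 12, 1, 10, 21, 10, 1, 10, 11, 12, 21, 12, 1, 12, 21, 10, 21, 12, 21.
The distinct values are {0, 1, 10, 11, 12, 21}; there are 6 of them.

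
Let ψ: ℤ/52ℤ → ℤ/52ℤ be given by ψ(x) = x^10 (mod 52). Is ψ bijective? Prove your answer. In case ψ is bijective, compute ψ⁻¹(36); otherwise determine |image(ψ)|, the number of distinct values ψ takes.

14

ψ(12): Repeated squaring mod 52: 12^1 ≡ 12, 12^2 ≡ 12² = 144 ≡ 40, 12^4 ≡ 40² = 1600 ≡ 40, 12^8 ≡ 40² = 1600 ≡ 40. Since 10 = 8 + 2, 12^10 ≡ 40·40: 40·40 = 1600 ≡ 40. So 12^10 ≡ 40 (mod 52).
ψ(14): Repeated squaring mod 52: 14^1 ≡ 14, 14^2 ≡ 14² = 196 ≡ 40, 14^4 ≡ 40² = 1600 ≡ 40, 14^8 ≡ 40² = 1600 ≡ 40. Since 10 = 8 + 2, 14^10 ≡ 40·40: 40·40 = 1600 ≡ 40. So 14^10 ≡ 40 (mod 52).
So ψ(12) = ψ(14) = 40 while 12 ≠ 14, hence ψ is not injective, hence not bijective.
Since ψ is not bijective, we determine |image(ψ)|. Computing x^10 mod 52 for each x (by repeated squaring, reducing mod 52 at every step), the values ψ(0), ψ(1), …, ψ(51) are: 0, 1, 36, 29, 48, 25, 4, 17, 12, 9, 16, 49, 40, 13, 40, 49, 16, 9, 12, 17, 4, 25, 48, 29, 36, 1, 0, 1, 36, 29, 48, 25, 4, 17, 12, 9, 16, 49, 40, 13, 40, 49, 16, 9, 12, 17, 4, 25, 48, 29, 36, 1.
The distinct values are {0, 1, 4, 9, 12, 13, 16, 17, 25, 29, 36, 40, 48, 49}; there are 14 of them.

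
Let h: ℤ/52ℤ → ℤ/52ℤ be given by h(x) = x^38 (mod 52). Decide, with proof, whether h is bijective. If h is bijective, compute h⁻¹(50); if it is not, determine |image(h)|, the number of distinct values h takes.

14

h(12): Repeated squaring mod 52: 12^1 ≡ 12, 12^2 ≡ 12² = 144 ≡ 40, 12^4 ≡ 40² = 1600 ≡ 40, 12^8 ≡ 40² = 1600 ≡ 40, 12^16 ≡ 40² = 1600 ≡ 40, 12^32 ≡ 40² = 1600 ≡ 40. Since 38 = 32 + 4 + 2, 12^38 ≡ 40·40·40: 40·40 = 1600 ≡ 40, then 40·40 = 1600 ≡ 40. So 12^38 ≡ 40 (mod 52).
h(14): Repeated squaring mod 52: 14^1 ≡ 14, 14^2 ≡ 14² = 196 ≡ 40, 14^4 ≡ 40² = 1600 ≡ 40, 14^8 ≡ 40² = 1600 ≡ 40, 14^16 ≡ 40² = 1600 ≡ 40, 14^32 ≡ 40² = 1600 ≡ 40. Since 38 = 32 + 4 + 2, 14^38 ≡ 40·40·40: 40·40 = 1600 ≡ 40, then 40·40 = 1600 ≡ 40. So 14^38 ≡ 40 (mod 52).
So h(12) = h(14) = 40 while 12 ≠ 14, hence h is not injective, hence not bijective.
Since h is not bijective, we determine |image(h)|. Computing x^38 mod 52 for each x (by repeated squaring, reducing mod 52 at every step), the values h(0), h(1), …, h(51) are: 0, 1, 4, 9, 16, 25, 36, 49, 12, 29, 48, 17, 40, 13, 40, 17, 48, 29, 12, 49, 36, 25, 16, 9, 4, 1, 0, 1, 4, 9, 16, 25, 36, 49, 12, 29, 48, 17, 40, 13, 40, 17, 48, 29, 12, 49, 36, 25, 16, 9, 4, 1.
The distinct values are {0, 1, 4, 9, 12, 13, 16, 17, 25, 29, 36, 40, 48, 49}; there are 14 of them.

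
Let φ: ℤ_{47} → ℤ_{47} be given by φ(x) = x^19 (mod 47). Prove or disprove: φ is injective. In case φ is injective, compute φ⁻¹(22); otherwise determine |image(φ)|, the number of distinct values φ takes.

13

Since 47 is prime, the nonzero elements of ℤ_{47} form a cyclic group of order 46.
As gcd(19, 46) = 1, raising to the 19th power is a bijection on this group: if x_1^19 ≡ x_2^19 then (x_1x_2^{−1})^19 = 1, and the only element of order dividing gcd(19, 46) = 1 is 1, so x_1 = x_2.
With φ(0) = 0 this makes φ injective on all of ℤ_{47}, hence bijective (finite equal-size domain and codomain). In particular φ is injective.
Since φ is injective, we find the preimage of 22. The inverse of x ↦ x^19 on (ℤ_{47})^× is x ↦ x^17, because 19·17 = 323 = 7·46 + 1 ≡ 1 (mod 46) and x^{46} = 1 for x ≠ 0 (Fermat). So φ⁻¹(22) = 22^17 mod 47.
Repeated squaring mod 47: 22^1 ≡ 22, 22^2 ≡ 22² = 484 ≡ 14, 22^4 ≡ 14² = 196 ≡ 8, 22^8 ≡ 8² = 64 ≡ 17, 22^16 ≡ 17² = 289 ≡ 7. Since 17 = 16 + 1, 22^17 ≡ 7·22: 7·22 = 154 ≡ 13. So 22^17 ≡ 13 (mod 47).
Hence φ⁻¹(22) = 13.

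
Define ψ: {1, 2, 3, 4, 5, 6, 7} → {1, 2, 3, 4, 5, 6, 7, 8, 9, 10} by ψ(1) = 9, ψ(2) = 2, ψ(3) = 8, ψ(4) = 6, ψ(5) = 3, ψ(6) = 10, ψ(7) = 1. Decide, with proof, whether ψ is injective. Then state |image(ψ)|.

7

The values ψ(1), …, ψ(7) are 9, 2, 8, 6, 3, 10, 1 — all distinct.
So ψ(x_1) = ψ(x_2) only when x_1 = x_2, and ψ is injective.
The image of ψ is {1, 2, 3, 6, 8, 9, 10}, which has 7 elements.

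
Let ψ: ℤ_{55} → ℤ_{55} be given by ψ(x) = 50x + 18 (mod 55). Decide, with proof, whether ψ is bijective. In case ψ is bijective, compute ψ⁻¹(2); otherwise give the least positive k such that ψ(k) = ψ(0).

We have gcd(50, 55) = 5 > 1. Taking x_1 = 0 and x_2 = 11: ψ(0) = 18 and ψ(11) = 50·11 + 18 = 568 ≡ 18 (mod 55).
So ψ(0) = ψ(11) while 0 ≠ 11, so ψ is not injective, hence not bijective.
Since ψ is not bijective, we find the least positive k with ψ(k) = ψ(0): this means 50k ≡ 0 (mod 55), i.e. 55 ∣ 50k. Since gcd(50, 55) = 5, dividing through by 5 this holds exactly when 11 ∣ 10k, and as gcd(10, 11) = 1, exactly when 11 ∣ k.
The smallest positive such k is 11.

11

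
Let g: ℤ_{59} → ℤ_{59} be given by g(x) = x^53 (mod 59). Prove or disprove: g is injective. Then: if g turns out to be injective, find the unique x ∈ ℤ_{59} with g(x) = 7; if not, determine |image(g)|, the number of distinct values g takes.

Since 59 is prime, the nonzero elements of ℤ_{59} form a cyclic group of order 58.
As gcd(53, 58) = 1, raising to the 53rd power is a bijection on this group: if u^53 ≡ v^53 then (uv^{−1})^53 = 1, and the only element of order dividing gcd(53, 58) = 1 is 1, so u = v.
With g(0) = 0 this makes g injective on all of ℤ_{59}, hence bijective (finite equal-size domain and codomain). In particular g is injective.
Since g is injective, we find the preimage of 7. The inverse of x ↦ x^53 on (ℤ_{59})^× is x ↦ x^23, because 53·23 = 1219 = 21·58 + 1 ≡ 1 (mod 58) and x^{58} = 1 for x ≠ 0 (Fermat). So g⁻¹(7) = 7^23 mod 59.
Repeated squaring mod 59: 7^1 ≡ 7, 7^2 ≡ 7² = 49, 7^4 ≡ 49² = 2401 ≡ 41, 7^8 ≡ 41² = 1681 ≡ 29, 7^16 ≡ 29² = 841 ≡ 15. Since 23 = 16 + 4 + 2 + 1, 7^23 ≡ 15·41·49·7: 15·41 = 615 ≡ 25, then 25·49 = 1225 ≡ 45, then 45·7 = 315 ≡ 20. So 7^23 ≡ 20 (mod 59).
Hence g⁻¹(7) = 20.

20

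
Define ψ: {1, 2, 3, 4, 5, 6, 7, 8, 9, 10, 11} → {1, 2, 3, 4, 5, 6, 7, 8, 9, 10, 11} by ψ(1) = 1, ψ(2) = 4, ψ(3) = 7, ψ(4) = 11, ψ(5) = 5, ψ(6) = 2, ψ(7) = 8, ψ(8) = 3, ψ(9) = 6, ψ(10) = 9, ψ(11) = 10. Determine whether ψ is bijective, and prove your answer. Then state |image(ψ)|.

The values 1, 4, 7, 11, 5, 2, 8, 3, 6, 9, 10 are a permutation of {1, 2, 3, 4, 5, 6, 7, 8, 9, 10, 11}: each element appears exactly once.
So ψ is injective and surjective, hence bijective.
The image of ψ is {1, 2, 3, 4, 5, 6, 7, 8, 9, 10, 11}, which has 11 elements.

11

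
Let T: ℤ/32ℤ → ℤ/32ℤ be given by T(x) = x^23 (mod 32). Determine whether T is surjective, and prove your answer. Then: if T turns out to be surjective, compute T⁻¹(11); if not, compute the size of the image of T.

17

T(0) = 0^23 = 0.
T(2): Repeated squaring mod 32: 2^1 ≡ 2, 2^2 ≡ 2² = 4, 2^4 ≡ 4² = 16, 2^8 ≡ 16² = 256 ≡ 0, 2^16 ≡ 0² = 0. Since 23 = 16 + 4 + 2 + 1, 2^23 ≡ 0·16·4·2: 0·16 = 0, then 0·4 = 0, then 0·2 = 0. So 2^23 ≡ 0 (mod 32).
So T(0) = T(2) = 0 while 0 ≠ 2, so T is not injective.
A non-injective map from the 32-element set ℤ/32ℤ to itself takes at most 31 distinct values, so it cannot be surjective. So T is not surjective.
Since T is not surjective, we determine |image(T)|. Computing x^23 mod 32 for each x (by repeated squaring, reducing mod 32 at every step), the values T(0), T(1), …, T(31) are: 0, 1, 0, 11, 0, 13, 0, 23, 0, 25, 0, 3, 0, 5, 0, 15, 0, 17, 0, 27, 0, 29, 0, 7, 0, 9, 0, 19, 0, 21, 0, 31.
The distinct values are {0, 1, 3, 5, 7, 9, 11, 13, 15, 17, 19, 21, 23, 25, 27, 29, 31}; there are 17 of them.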